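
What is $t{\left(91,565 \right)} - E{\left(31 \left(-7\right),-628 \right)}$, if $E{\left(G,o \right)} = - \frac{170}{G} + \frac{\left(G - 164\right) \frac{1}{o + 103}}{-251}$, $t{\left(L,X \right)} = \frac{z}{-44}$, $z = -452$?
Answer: $\frac{142178332}{14978425} \approx 9.4922$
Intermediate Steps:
$t{\left(L,X \right)} = \frac{113}{11}$ ($t{\left(L,X \right)} = - \frac{452}{-44} = \left(-452\right) \left(- \frac{1}{44}\right) = \frac{113}{11}$)
$E{\left(G,o \right)} = - \frac{170}{G} - \frac{-164 + G}{251 \left(103 + o\right)}$ ($E{\left(G,o \right)} = - \frac{170}{G} + \frac{-164 + G}{103 + o} \left(- \frac{1}{251}\right) = - \frac{170}{G} - \frac{-164 + G}{251 \left(103 + o\right)}$)
$t{\left(91,565 \right)} - E{\left(31 \left(-7\right),-628 \right)} = \frac{113}{11} - \frac{-4395010 - \left(31 \left(-7\right)\right)^{2} - -26796760 + 164 \cdot 31 \left(-7\right)}{251 \cdot 31 \left(-7\right) \left(103 - 628\right)} = \frac{113}{11} - \frac{-4395010 - \left(-217\right)^{2} + 26796760 + 164 \left(-217\right)}{251 \left(-217\right) \left(-525\right)} = \frac{113}{11} - \frac{1}{251} \left(- \frac{1}{217}\right) \left(- \frac{1}{525}\right) \left(-4395010 - 47089 + 26796760 - 35588\right) = \frac{113}{11} - \frac{1}{251} \left(- \frac{1}{217}\right) \left(- \frac{1}{525}\right) 22319073 = \frac{113}{11} - \frac{1062813}{1361675} = \frac{142178332}{14978425}$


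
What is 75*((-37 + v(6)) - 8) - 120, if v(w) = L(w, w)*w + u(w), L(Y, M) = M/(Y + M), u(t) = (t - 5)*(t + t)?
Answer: -2370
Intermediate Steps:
u(t) = 2*t*(-5 + t) (u(t) = (-5 + t)*(2*t) = 2*t*(-5 + t))
L(Y, M) = M/(M + Y)
v(w) = w/2 + 2*w*(-5 + w) (v(w) = (w/(w + w))*w + 2*w*(-5 + w) = (w/((2*w)))*w + 2*w*(-5 + w) = (w*(1/(2*w)))*w + 2*w*(-5 + w) = w/2 + 2*w*(-5 + w))
75*((-37 + v(6)) - 8) - 120 = 75*((-37 + (½)*6*(-19 + 4*6)) - 8) - 120 = 75*((-37 + (½)*6*(-19 + 24)) - 8) - 120 = 75*((-37 + (½)*6*5) - 8) - 120 = 75*((-37 + 15) - 8) - 120 = 75*(-22 - 8) - 120 = 75*(-30) - 120 = -2250 - 120 = -2370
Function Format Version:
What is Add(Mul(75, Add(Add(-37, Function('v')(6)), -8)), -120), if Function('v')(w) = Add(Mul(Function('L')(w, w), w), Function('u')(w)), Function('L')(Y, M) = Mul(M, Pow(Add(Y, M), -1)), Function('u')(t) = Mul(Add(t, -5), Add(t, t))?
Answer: -2370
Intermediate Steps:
Function('u')(t) = Mul(2, t, Add(-5, t)) (Function('u')(t) = Mul(Add(-5, t), Mul(2, t)) = Mul(2, t, Add(-5, t)))
Function('L')(Y, M) = Mul(M, Pow(Add(M, Y), -1))
Function('v')(w) = Add(Mul(Rational(1, 2), w), Mul(2, w, Add(-5, w))) (Function('v')(w) = Add(Mul(Mul(w, Pow(Add(w, w), -1)), w), Mul(2, w, Add(-5, w))) = Add(Mul(Mul(w, Pow(Mul(2, w), -1)), w), Mul(2, w, Add(-5, w))) = Add(Mul(Mul(w, Mul(Rational(1, 2), Pow(w, -1))), w), Mul(2, w, Add(-5, w))) = Add(Mul(Rational(1, 2), w), Mul(2, w, Add(-5, w))))
Add(Mul(75, Add(Add(-37, Function('v')(6)), -8)), -120) = Add(Mul(75, Add(Add(-37, Mul(Rational(1, 2), 6, Add(-19, Mul(4, 6)))), -8)), -120) = Add(Mul(75, Add(Add(-37, Mul(Rational(1, 2), 6, Add(-19, 24))), -8)), -120) = Add(Mul(75, Add(Add(-37, Mul(Rational(1, 2), 6, 5)), -8)), -120) = Add(Mul(75, Add(Add(-37, 15), -8)), -120) = Add(Mul(75, Add(-22, -8)), -120) = Add(Mul(75, -30), -120) = Add(-2250, -120) = -2370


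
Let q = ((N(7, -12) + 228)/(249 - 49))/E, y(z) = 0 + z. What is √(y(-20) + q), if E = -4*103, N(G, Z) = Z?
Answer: I*√21220781/1030 ≈ 4.4724*I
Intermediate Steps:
y(z) = z
E = -412
q = -27/10300 (q = ((-12 + 228)/(249 - 49))/(-412) = (216/200)*(-1/412) = (216*(1/200))*(-1/412) = (27/25)*(-1/412) = -27/10300 ≈ -0.0026214)
√(y(-20) + q) = √(-20 - 27/10300) = √(-206027/10300) = I*√21220781/1030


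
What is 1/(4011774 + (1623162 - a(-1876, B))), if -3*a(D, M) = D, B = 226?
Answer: 3/16902932 ≈ 1.7748e-7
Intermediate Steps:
a(D, M) = -D/3
1/(4011774 + (1623162 - a(-1876, B))) = 1/(4011774 + (1623162 - (-1)*(-1876)/3)) = 1/(4011774 + (1623162 - 1*1876/3)) = 1/(4011774 + (1623162 - 1876/3)) = 1/(4011774 + 4867610/3) = 1/(16902932/3) = 3/16902932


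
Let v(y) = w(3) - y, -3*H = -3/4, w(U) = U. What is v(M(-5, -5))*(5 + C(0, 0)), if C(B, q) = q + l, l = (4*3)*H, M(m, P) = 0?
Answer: 24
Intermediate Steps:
H = ¼ (H = -(-1)*3/4/3 = -(-1)*3*(¼)/3 = -(-1)*3/(3*4) = -⅓*(-¾) = ¼ ≈ 0.25000)
v(y) = 3 - y
l = 3 (l = (4*3)*(¼) = 12*(¼) = 3)
C(B, q) = 3 + q (C(B, q) = q + 3 = 3 + q)
v(M(-5, -5))*(5 + C(0, 0)) = (3 - 1*0)*(5 + (3 + 0)) = (3 + 0)*(5 + 3) = 3*8 = 24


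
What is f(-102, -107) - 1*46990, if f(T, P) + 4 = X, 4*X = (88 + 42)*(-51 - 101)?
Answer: -51934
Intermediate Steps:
X = -4940 (X = ((88 + 42)*(-51 - 101))/4 = (130*(-152))/4 = (¼)*(-19760) = -4940)
f(T, P) = -4944 (f(T, P) = -4 - 4940 = -4944)
f(-102, -107) - 1*46990 = -4944 - 1*46990 = -4944 - 46990 = -51934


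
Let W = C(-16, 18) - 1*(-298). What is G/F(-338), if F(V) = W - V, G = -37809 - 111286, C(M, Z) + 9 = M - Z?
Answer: -149095/593 ≈ -251.43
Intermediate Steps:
C(M, Z) = -9 + M - Z (C(M, Z) = -9 + (M - Z) = -9 + M - Z)
W = 255 (W = (-9 - 16 - 1*18) - 1*(-298) = (-9 - 16 - 18) + 298 = -43 + 298 = 255)
G = -149095
F(V) = 255 - V
G/F(-338) = -149095/(255 - 1*(-338)) = -149095/(255 + 338) = -149095/593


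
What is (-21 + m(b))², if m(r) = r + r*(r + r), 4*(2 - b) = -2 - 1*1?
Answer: 625/64 ≈ 9.7656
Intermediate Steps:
b = 11/4 (b = 2 - (-2 - 1*1)/4 = 2 - (-2 - 1)/4 = 2 - ¼*(-3) = 2 + ¾ = 11/4 ≈ 2.7500)
m(r) = r + 2*r² (m(r) = r + r*(2*r) = r + 2*r²)
(-21 + m(b))² = (-21 + 11*(1 + 2*(11/4))/4)² = (-21 + 11*(1 + 11/2)/4)² = (-21 + (11/4)*(13/2))² = (-21 + 143/8)² = (-25/8)² = 625/64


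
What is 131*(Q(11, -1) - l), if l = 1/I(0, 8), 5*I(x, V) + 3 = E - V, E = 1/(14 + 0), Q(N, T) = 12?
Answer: 249686/153 ≈ 1631.9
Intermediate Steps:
E = 1/14 ≈ 0.071429
I(x, V) = -41/70 - V/5 (I(x, V) = -3/5 + (1/14 - V)/5 = -3/5 + (1/70 - V/5) = -41/70 - V/5)
l = -70/153 (l = 1/(-41/70 - 1/5*8) = 1/(-41/70 - 8/5) = 1/(-153/70) = -70/153 ≈ -0.45752)
131*(Q(11, -1) - l) = 131*(12 - 1*(-70/153)) = 131*(12 + 70/153) = 131*(1906/153) = 249686/153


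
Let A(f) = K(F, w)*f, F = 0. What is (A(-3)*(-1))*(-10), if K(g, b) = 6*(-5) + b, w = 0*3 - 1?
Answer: 930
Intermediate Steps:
w = -1 (w = 0 - 1 = -1)
K(g, b) = -30 + b
A(f) = -31*f (A(f) = (-30 - 1)*f = -31*f)
(A(-3)*(-1))*(-10) = (-31*(-3)*(-1))*(-10) = (93*(-1))*(-10) = -93*(-10) = 930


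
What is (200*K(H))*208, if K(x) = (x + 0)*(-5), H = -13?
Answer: 2704000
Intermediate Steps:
K(x) = -5*x (K(x) = x*(-5) = -5*x)
(200*K(H))*208 = (200*(-5*(-13)))*208 = (200*65)*208 = 13000*208 = 2704000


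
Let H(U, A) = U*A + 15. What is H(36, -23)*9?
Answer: -7317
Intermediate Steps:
H(U, A) = 15 + A*U (H(U, A) = A*U + 15 = 15 + A*U)
H(36, -23)*9 = (15 - 23*36)*9 = (15 - 828)*9 = -813*9 = -7317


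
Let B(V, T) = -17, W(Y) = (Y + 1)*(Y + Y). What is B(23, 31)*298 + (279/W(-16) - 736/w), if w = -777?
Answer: -629615099/124320 ≈ -5064.5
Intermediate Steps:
W(Y) = 2*Y*(1 + Y) (W(Y) = (1 + Y)*(2*Y) = 2*Y*(1 + Y))
B(23, 31)*298 + (279/W(-16) - 736/w) = -17*298 + (279/((2*(-16)*(1 - 16))) - 736/(-777)) = -5066 + (279/((2*(-16)*(-15))) - 736*(-1/777)) = -5066 + (279/480 + 736/777) = -5066 + (279*(1/480) + 736/777) = -5066 + (93/160 + 736/777) = -5066 + 190021/124320 = -629615099/124320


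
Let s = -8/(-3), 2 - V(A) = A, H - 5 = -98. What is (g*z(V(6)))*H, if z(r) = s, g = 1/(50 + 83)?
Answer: -248/133 ≈ -1.8647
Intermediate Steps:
H = -93 (H = 5 - 98 = -93)
V(A) = 2 - A
g = 1/133 ≈ 0.0075188
s = 8/3 (s = -8*(-⅓) = 8/3 ≈ 2.6667)
z(r) = 8/3
(g*z(V(6)))*H = ((1/133)*(8/3))*(-93) = (8/399)*(-93) = -248/133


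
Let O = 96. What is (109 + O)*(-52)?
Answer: -10660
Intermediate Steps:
(109 + O)*(-52) = (109 + 96)*(-52) = 205*(-52) = -10660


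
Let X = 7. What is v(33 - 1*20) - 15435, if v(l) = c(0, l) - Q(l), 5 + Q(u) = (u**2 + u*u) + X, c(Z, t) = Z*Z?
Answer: -15775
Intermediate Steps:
c(Z, t) = Z**2
Q(u) = 2 + 2*u**2 (Q(u) = -5 + ((u**2 + u*u) + 7) = -5 + ((u**2 + u**2) + 7) = -5 + (2*u**2 + 7) = -5 + (7 + 2*u**2) = 2 + 2*u**2)
v(l) = -2 - 2*l**2 (v(l) = 0**2 - (2 + 2*l**2) = 0 + (-2 - 2*l**2) = -2 - 2*l**2)
v(33 - 1*20) - 15435 = (-2 - 2*(33 - 1*20)**2) - 15435 = (-2 - 2*(33 - 20)**2) - 15435 = (-2 - 2*13**2) - 15435 = (-2 - 2*169) - 15435 = (-2 - 338) - 15435 = -340 - 15435 = -15775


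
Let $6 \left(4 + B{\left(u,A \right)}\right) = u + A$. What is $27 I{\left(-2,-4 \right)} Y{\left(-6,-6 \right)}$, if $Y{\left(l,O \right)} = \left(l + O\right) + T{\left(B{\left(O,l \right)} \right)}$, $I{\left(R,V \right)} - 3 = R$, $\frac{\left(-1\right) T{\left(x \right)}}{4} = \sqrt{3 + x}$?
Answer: $-324 - 108 i \sqrt{3} \approx -324.0 - 187.06 i$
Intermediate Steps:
$B{\left(u,A \right)} = -4 + \frac{A}{6} + \frac{u}{6}$ ($B{\left(u,A \right)} = -4 + \frac{u + A}{6} = -4 + \frac{A + u}{6} = -4 + \left(\frac{A}{6} + \frac{u}{6}\right) = -4 + \frac{A}{6} + \frac{u}{6}$)
$T{\left(x \right)} = - 4 \sqrt{3 + x}$
$I{\left(R,V \right)} = 3 + R$
$Y{\left(l,O \right)} = O + l - 4 \sqrt{-1 + \frac{O}{6} + \frac{l}{6}}$ ($Y{\left(l,O \right)} = \left(l + O\right) - 4 \sqrt{3 + \left(-4 + \frac{l}{6} + \frac{O}{6}\right)} = \left(O + l\right) - 4 \sqrt{3 + \left(-4 + \frac{O}{6} + \frac{l}{6}\right)} = \left(O + l\right) - 4 \sqrt{-1 + \frac{O}{6} + \frac{l}{6}} = O + l - 4 \sqrt{-1 + \frac{O}{6} + \frac{l}{6}}$)
$27 I{\left(-2,-4 \right)} Y{\left(-6,-6 \right)} = 27 \left(3 - 2\right) \left(-6 - 6 - \frac{2 \sqrt{-36 + 6 \left(-6\right) + 6 \left(-6\right)}}{3}\right) = 27 \cdot 1 \left(-6 - 6 - \frac{2 \sqrt{-36 - 36 - 36}}{3}\right) = 27 \left(-6 - 6 - \frac{2 \sqrt{-108}}{3}\right) = 27 \left(-6 - 6 - \frac{2 \cdot 6 i \sqrt{3}}{3}\right) = 27 \left(-6 - 6 - 4 i \sqrt{3}\right) = 27 \left(-12 - 4 i \sqrt{3}\right) = -324 - 108 i \sqrt{3}$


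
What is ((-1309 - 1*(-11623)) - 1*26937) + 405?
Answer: -16218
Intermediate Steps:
((-1309 - 1*(-11623)) - 1*26937) + 405 = ((-1309 + 11623) - 26937) + 405 = (10314 - 26937) + 405 = -16623 + 405 = -16218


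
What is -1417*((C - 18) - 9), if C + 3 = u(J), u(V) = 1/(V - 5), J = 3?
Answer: 86437/2 ≈ 43219.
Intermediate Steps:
u(V) = 1/(-5 + V)
C = -7/2 (C = -3 + 1/(-5 + 3) = -3 + 1/(-2) = -3 - ½ = -7/2 ≈ -3.5000)
-1417*((C - 18) - 9) = -1417*((-7/2 - 18) - 9) = -1417*(-43/2 - 9) = -1417*(-61/2) = 86437/2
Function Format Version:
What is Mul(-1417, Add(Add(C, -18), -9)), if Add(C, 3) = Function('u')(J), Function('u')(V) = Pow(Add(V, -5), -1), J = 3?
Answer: Rational(86437, 2) ≈ 43219.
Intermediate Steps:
Function('u')(V) = Pow(Add(-5, V), -1)
C = Rational(-7, 2) (C = Add(-3, Pow(Add(-5, 3), -1)) = Add(-3, Pow(-2, -1)) = Add(-3, Rational(-1, 2)) = Rational(-7, 2) ≈ -3.5000)
Mul(-1417, Add(Add(C, -18), -9)) = Mul(-1417, Add(Add(Rational(-7, 2), -18), -9)) = Mul(-1417, Add(Rational(-43, 2), -9)) = Mul(-1417, Rational(-61, 2)) = Rational(86437, 2)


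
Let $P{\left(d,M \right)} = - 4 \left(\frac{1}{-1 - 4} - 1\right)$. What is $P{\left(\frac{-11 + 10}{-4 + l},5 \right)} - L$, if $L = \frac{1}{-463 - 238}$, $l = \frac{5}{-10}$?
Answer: $\frac{16829}{3505} \approx 4.8014$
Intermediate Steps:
$l = - \frac{1}{2}$ ($l = 5 \left(- \frac{1}{10}\right) = - \frac{1}{2} \approx -0.5$)
$P{\left(d,M \right)} = \frac{24}{5}$ ($P{\left(d,M \right)} = - 4 \left(\frac{1}{-5} - 1\right) = - 4 \left(- \frac{1}{5} - 1\right) = \left(-4\right) \left(- \frac{6}{5}\right) = \frac{24}{5}$)
$L = - \frac{1}{701}$ ($L = \frac{1}{-701} = - \frac{1}{701} \approx -0.0014265$)
$P{\left(\frac{-11 + 10}{-4 + l},5 \right)} - L = \frac{24}{5} - - \frac{1}{701} = \frac{24}{5} + \frac{1}{701} = \frac{16829}{3505}$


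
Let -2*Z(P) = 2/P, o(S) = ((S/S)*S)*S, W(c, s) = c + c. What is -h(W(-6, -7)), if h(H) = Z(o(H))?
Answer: 1/144 ≈ 0.0069444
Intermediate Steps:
W(c, s) = 2*c
o(S) = S² (o(S) = (1*S)*S = S*S = S²)
Z(P) = -1/P
h(H) = -1/H² (h(H) = -1/(H²) = -1/H²)
-h(W(-6, -7)) = -(-1)/(2*(-6))² = -(-1)/(-12)² = -(-1)/144 = -1*(-1/144) = 1/144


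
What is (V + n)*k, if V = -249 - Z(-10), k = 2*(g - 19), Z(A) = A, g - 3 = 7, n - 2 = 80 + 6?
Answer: 2718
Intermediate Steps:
n = 88 (n = 2 + (80 + 6) = 2 + 86 = 88)
g = 10 (g = 3 + 7 = 10)
k = -18 (k = 2*(10 - 19) = 2*(-9) = -18)
V = -239 (V = -249 - 1*(-10) = -249 + 10 = -239)
(V + n)*k = (-239 + 88)*(-18) = -151*(-18) = 2718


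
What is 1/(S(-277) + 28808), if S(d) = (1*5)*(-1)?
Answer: 1/28803 ≈ 3.4719e-5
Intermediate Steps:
S(d) = -5 (S(d) = 5*(-1) = -5)
1/(S(-277) + 28808) = 1/(-5 + 28808) = 1/28803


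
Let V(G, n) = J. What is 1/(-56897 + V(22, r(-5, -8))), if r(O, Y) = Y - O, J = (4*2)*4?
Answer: -1/56865 ≈ -1.7586e-5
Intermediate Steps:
J = 32 (J = 8*4 = 32)
V(G, n) = 32
1/(-56897 + V(22, r(-5, -8))) = 1/(-56897 + 32) = 1/(-56865) = -1/56865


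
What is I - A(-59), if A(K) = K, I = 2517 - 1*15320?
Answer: -12744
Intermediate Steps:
I = -12803 (I = 2517 - 15320 = -12803)
I - A(-59) = -12803 - 1*(-59) = -12803 + 59 = -12744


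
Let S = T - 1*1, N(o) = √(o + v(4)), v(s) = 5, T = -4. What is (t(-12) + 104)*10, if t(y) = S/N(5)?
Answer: 1040 - 5*√10 ≈ 1024.2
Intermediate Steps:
N(o) = √(5 + o) (N(o) = √(o + 5) = √(5 + o))
S = -5 (S = -4 - 1*1 = -4 - 1 = -5)
t(y) = -√10/2 (t(y) = -5/√(5 + 5) = -5*√10/10 = -√10/2)
(t(-12) + 104)*10 = (-√10/2 + 104)*10 = (104 - √10/2)*10 = 1040 - 5*√10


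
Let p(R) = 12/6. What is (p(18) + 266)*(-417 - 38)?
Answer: -121940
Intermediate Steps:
p(R) = 2 (p(R) = 12*(1/6) = 2)
(p(18) + 266)*(-417 - 38) = (2 + 266)*(-417 - 38) = 268*(-455) = -121940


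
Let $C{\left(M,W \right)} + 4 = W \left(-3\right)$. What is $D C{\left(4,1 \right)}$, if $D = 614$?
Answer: $-4298$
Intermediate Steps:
$C{\left(M,W \right)} = -4 - 3 W$ ($C{\left(M,W \right)} = -4 + W \left(-3\right) = -4 - 3 W$)
$D C{\left(4,1 \right)} = 614 \left(-4 - 3\right) = 614 \left(-7\right) = -4298$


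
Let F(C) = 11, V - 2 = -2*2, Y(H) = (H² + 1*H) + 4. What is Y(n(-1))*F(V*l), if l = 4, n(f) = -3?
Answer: 110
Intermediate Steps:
Y(H) = 4 + H + H² (Y(H) = (H² + H) + 4 = (H + H²) + 4 = 4 + H + H²)
V = -2 (V = 2 - 2*2 = 2 - 4 = -2)
Y(n(-1))*F(V*l) = (4 - 3 + (-3)²)*11 = (4 - 3 + 9)*11 = 10*11 = 110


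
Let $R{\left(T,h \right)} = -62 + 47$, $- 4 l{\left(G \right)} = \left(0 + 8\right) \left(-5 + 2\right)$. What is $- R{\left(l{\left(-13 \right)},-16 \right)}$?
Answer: $15$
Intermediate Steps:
$l{\left(G \right)} = 6$ ($l{\left(G \right)} = - \frac{\left(0 + 8\right) \left(-5 + 2\right)}{4} = - \frac{8 \left(-3\right)}{4} = \left(- \frac{1}{4}\right) \left(-24\right) = 6$)
$R{\left(T,h \right)} = -15$
$- R{\left(l{\left(-13 \right)},-16 \right)} = \left(-1\right) \left(-15\right) = 15$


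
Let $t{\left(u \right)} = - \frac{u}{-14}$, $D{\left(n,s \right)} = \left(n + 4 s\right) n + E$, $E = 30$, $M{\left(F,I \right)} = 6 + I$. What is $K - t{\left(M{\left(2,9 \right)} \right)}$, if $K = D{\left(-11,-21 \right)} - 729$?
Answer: $\frac{4829}{14} \approx 344.93$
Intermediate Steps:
$D{\left(n,s \right)} = 30 + n \left(n + 4 s\right)$ ($D{\left(n,s \right)} = \left(n + 4 s\right) n + 30 = n \left(n + 4 s\right) + 30 = 30 + n \left(n + 4 s\right)$)
$t{\left(u \right)} = \frac{u}{14}$ ($t{\left(u \right)} = - \frac{u \left(-1\right)}{14} = - \frac{\left(-1\right) u}{14} = \frac{u}{14}$)
$K = 346$ ($K = \left(30 + \left(-11\right)^{2} + 4 \left(-11\right) \left(-21\right)\right) - 729 = \left(30 + 121 + 924\right) - 729 = 1075 - 729 = 346$)
$K - t{\left(M{\left(2,9 \right)} \right)} = 346 - \frac{6 + 9}{14} = 346 - \frac{1}{14} \cdot 15 = 346 - \frac{15}{14} = \frac{4829}{14}$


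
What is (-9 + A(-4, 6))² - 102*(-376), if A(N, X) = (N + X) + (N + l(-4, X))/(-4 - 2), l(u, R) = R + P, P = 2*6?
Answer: 345952/9 ≈ 38439.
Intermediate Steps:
P = 12
l(u, R) = 12 + R (l(u, R) = R + 12 = 12 + R)
A(N, X) = -2 + 5*N/6 + 5*X/6 (A(N, X) = (N + X) + (N + (12 + X))/(-4 - 2) = (N + X) + (12 + N + X)/(-6) = (N + X) + (12 + N + X)*(-⅙) = (N + X) + (-2 - N/6 - X/6) = -2 + 5*N/6 + 5*X/6)
(-9 + A(-4, 6))² - 102*(-376) = (-9 + (-2 + (⅚)*(-4) + (⅚)*6))² - 102*(-376) = (-9 + (-2 - 10/3 + 5))² + 38352 = (-9 - ⅓)² + 38352 = (-28/3)² + 38352 = 784/9 + 38352 = 345952/9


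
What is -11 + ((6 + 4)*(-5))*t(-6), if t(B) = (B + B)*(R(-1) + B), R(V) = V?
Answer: -4211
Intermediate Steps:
t(B) = 2*B*(-1 + B) (t(B) = (B + B)*(-1 + B) = (2*B)*(-1 + B) = 2*B*(-1 + B))
-11 + ((6 + 4)*(-5))*t(-6) = -11 + ((6 + 4)*(-5))*(2*(-6)*(-1 - 6)) = -11 + (10*(-5))*(2*(-6)*(-7)) = -11 - 50*84 = -11 - 4200 = -4211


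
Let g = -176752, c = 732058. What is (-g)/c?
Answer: 88376/366029 ≈ 0.24145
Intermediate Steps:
(-g)/c = -1*(-176752)/732058 = 176752*(1/732058) = 88376/366029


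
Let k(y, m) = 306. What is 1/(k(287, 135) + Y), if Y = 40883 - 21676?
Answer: 1/19513 ≈ 5.1248e-5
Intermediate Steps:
Y = 19207
1/(k(287, 135) + Y) = 1/(306 + 19207) = 1/19513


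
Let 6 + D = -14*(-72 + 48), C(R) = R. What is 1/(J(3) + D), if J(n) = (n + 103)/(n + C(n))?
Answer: 3/1043 ≈ 0.0028763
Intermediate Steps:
J(n) = (103 + n)/(2*n) (J(n) = (n + 103)/(n + n) = (103 + n)/((2*n)) = (103 + n)*(1/(2*n)) = (103 + n)/(2*n))
D = 330 (D = -6 - 14*(-72 + 48) = -6 - 14*(-24) = -6 + 336 = 330)
1/(J(3) + D) = 1/((½)*(103 + 3)/3 + 330) = 1/((½)*(⅓)*106 + 330) = 1/(53/3 + 330) = 1/(1043/3) = 3/1043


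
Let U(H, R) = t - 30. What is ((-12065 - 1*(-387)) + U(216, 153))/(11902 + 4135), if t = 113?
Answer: -11595/16037 ≈ -0.72302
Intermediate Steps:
U(H, R) = 83 (U(H, R) = 113 - 30 = 83)
((-12065 - 1*(-387)) + U(216, 153))/(11902 + 4135) = ((-12065 - 1*(-387)) + 83)/(11902 + 4135) = ((-12065 + 387) + 83)/16037 = (-11678 + 83)*(1/16037) = -11595*1/16037 = -11595/16037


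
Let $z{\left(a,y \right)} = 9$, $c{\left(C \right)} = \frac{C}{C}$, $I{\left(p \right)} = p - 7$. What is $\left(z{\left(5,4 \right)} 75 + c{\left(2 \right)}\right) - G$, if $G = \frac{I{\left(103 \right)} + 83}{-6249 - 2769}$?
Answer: $\frac{6096347}{9018} \approx 676.02$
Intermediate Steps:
$I{\left(p \right)} = -7 + p$
$c{\left(C \right)} = 1$
$G = - \frac{179}{9018}$ ($G = \frac{\left(-7 + 103\right) + 83}{-6249 - 2769} = \frac{96 + 83}{-9018} = 179 \left(- \frac{1}{9018}\right) = - \frac{179}{9018} \approx -0.019849$)
$\left(z{\left(5,4 \right)} 75 + c{\left(2 \right)}\right) - G = \left(9 \cdot 75 + 1\right) - - \frac{179}{9018} = \left(675 + 1\right) + \frac{179}{9018} = 676 + \frac{179}{9018} = \frac{6096347}{9018}$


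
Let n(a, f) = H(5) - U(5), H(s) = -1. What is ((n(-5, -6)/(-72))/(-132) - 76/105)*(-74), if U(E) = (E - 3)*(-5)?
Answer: 988529/18480 ≈ 53.492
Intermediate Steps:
U(E) = 15 - 5*E (U(E) = (-3 + E)*(-5) = 15 - 5*E)
n(a, f) = 9 (n(a, f) = -1 - (15 - 5*5) = -1 - (15 - 25) = -1 - 1*(-10) = -1 + 10 = 9)
((n(-5, -6)/(-72))/(-132) - 76/105)*(-74) = ((9/(-72))/(-132) - 76/105)*(-74) = ((9*(-1/72))*(-1/132) - 76*1/105)*(-74) = (-⅛*(-1/132) - 76/105)*(-74) = (1/1056 - 76/105)*(-74) = -26717/36960*(-74) = 988529/18480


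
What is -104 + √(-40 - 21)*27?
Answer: -104 + 27*I*√61 ≈ -104.0 + 210.88*I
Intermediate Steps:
-104 + √(-40 - 21)*27 = -104 + √(-61)*27 = -104 + (I*√61)*27 = -104 + 27*I*√61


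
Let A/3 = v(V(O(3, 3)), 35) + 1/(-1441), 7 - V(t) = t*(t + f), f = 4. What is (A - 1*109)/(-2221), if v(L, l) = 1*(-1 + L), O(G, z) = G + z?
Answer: 390514/3200461 ≈ 0.12202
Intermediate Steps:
V(t) = 7 - t*(4 + t) (V(t) = 7 - t*(t + 4) = 7 - t*(4 + t))
v(L, l) = -1 + L
A = -233445/1441 (A = 3*((-1 + (7 - (3 + 3)² - 4*(3 + 3))) + 1/(-1441)) = 3*((-1 + (7 - 1*6² - 4*6)) - 1/1441) = 3*((-1 + (7 - 1*36 - 24)) - 1/1441) = 3*((-1 + (7 - 36 - 24)) - 1/1441) = 3*((-1 - 53) - 1/1441) = 3*(-54 - 1/1441) = 3*(-77815/1441) = -233445/1441 ≈ -162.00)
(A - 1*109)/(-2221) = (-233445/1441 - 1*109)/(-2221) = (-233445/1441 - 109)*(-1/2221) = -390514/1441*(-1/2221) = 390514/3200461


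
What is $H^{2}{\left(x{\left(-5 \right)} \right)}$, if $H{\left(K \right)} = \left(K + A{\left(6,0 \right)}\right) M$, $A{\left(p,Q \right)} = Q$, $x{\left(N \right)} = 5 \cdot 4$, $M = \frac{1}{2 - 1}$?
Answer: $400$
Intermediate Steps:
$M = 1$ ($M = 1^{-1} = 1$)
$x{\left(N \right)} = 20$
$H{\left(K \right)} = K$ ($H{\left(K \right)} = \left(K + 0\right) 1 = K 1 = K$)
$H^{2}{\left(x{\left(-5 \right)} \right)} = 20^{2} = 400$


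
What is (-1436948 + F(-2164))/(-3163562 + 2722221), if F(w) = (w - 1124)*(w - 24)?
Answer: -5757196/441341 ≈ -13.045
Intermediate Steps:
F(w) = (-1124 + w)*(-24 + w)
(-1436948 + F(-2164))/(-3163562 + 2722221) = (-1436948 + (26976 + (-2164)² - 1148*(-2164)))/(-3163562 + 2722221) = (-1436948 + (26976 + 4682896 + 2484272))/(-441341) = (-1436948 + 7194144)*(-1/441341) = 5757196*(-1/441341) = -5757196/441341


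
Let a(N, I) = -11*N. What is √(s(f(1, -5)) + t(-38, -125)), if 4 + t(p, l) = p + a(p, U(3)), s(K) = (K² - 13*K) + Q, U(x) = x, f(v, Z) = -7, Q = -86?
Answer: √430 ≈ 20.736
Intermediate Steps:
s(K) = -86 + K² - 13*K (s(K) = (K² - 13*K) - 86 = -86 + K² - 13*K)
t(p, l) = -4 - 10*p (t(p, l) = -4 + (p - 11*p) = -4 - 10*p)
√(s(f(1, -5)) + t(-38, -125)) = √((-86 + (-7)² - 13*(-7)) + (-4 - 10*(-38))) = √((-86 + 49 + 91) + (-4 + 380)) = √(54 + 376) = √430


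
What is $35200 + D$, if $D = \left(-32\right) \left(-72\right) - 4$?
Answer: $37500$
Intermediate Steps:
$D = 2300$ ($D = 2304 - 4 = 2300$)
$35200 + D = 35200 + 2300 = 37500$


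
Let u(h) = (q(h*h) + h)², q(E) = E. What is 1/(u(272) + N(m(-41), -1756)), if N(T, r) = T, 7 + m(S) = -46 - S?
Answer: 1/5513953524 ≈ 1.8136e-10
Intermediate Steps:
m(S) = -53 - S (m(S) = -7 + (-46 - S) = -53 - S)
u(h) = (h + h²)² (u(h) = (h*h + h)² = (h² + h)² = (h + h²)²)
1/(u(272) + N(m(-41), -1756)) = 1/(272²*(1 + 272)² + (-53 - 1*(-41))) = 1/(73984*273² + (-53 + 41)) = 1/(73984*74529 - 12) = 1/(5513953536 - 12) = 1/5513953524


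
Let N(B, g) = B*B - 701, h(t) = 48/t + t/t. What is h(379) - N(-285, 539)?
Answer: -30518169/379 ≈ -80523.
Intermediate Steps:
h(t) = 1 + 48/t (h(t) = 48/t + 1 = 1 + 48/t)
N(B, g) = -701 + B² (N(B, g) = B² - 701 = -701 + B²)
h(379) - N(-285, 539) = (48 + 379)/379 - (-701 + (-285)²) = (1/379)*427 - (-701 + 81225) = 427/379 - 1*80524 = 427/379 - 80524 = -30518169/379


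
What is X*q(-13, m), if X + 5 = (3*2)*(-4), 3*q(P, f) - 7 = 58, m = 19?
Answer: -1885/3 ≈ -628.33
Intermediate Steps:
q(P, f) = 65/3 (q(P, f) = 7/3 + (⅓)*58 = 7/3 + 58/3 = 65/3)
X = -29 (X = -5 + (3*2)*(-4) = -5 + 6*(-4) = -5 - 24 = -29)
X*q(-13, m) = -29*65/3 = -1885/3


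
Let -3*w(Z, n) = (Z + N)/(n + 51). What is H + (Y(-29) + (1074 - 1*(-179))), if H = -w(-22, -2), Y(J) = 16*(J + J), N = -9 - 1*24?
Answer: 47720/147 ≈ 324.63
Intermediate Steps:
N = -33 (N = -9 - 24 = -33)
w(Z, n) = -(-33 + Z)/(3*(51 + n)) (w(Z, n) = -(Z - 33)/(3*(n + 51)) = -(-33 + Z)/(3*(51 + n)))
Y(J) = 32*J (Y(J) = 16*(2*J) = 32*J)
H = -55/147 (H = -(33 - 1*(-22))/(3*(51 - 2)) = -(33 + 22)/(3*49) = -55/(3*49) = -1*55/147 = -55/147 ≈ -0.37415)
H + (Y(-29) + (1074 - 1*(-179))) = -55/147 + (32*(-29) + (1074 - 1*(-179))) = -55/147 + (-928 + (1074 + 179)) = -55/147 + (-928 + 1253) = -55/147 + 325 = 47720/147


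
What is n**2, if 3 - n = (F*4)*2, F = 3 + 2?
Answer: 1369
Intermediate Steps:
F = 5
n = -37 (n = 3 - 5*4*2 = 3 - 20*2 = 3 - 1*40 = 3 - 40 = -37)
n**2 = (-37)**2 = 1369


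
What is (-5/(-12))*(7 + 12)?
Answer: 95/12 ≈ 7.9167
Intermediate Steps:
(-5/(-12))*(7 + 12) = -5*(-1/12)*19 = (5/12)*19 = 95/12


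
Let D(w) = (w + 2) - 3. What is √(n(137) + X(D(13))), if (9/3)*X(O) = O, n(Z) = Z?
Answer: √141 ≈ 11.874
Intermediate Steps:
D(w) = -1 + w (D(w) = (2 + w) - 3 = -1 + w)
X(O) = O/3
√(n(137) + X(D(13))) = √(137 + (-1 + 13)/3) = √(137 + (⅓)*12) = √(137 + 4) = √141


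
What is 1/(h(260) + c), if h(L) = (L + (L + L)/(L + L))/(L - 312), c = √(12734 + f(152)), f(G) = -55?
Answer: 13572/34215895 + 2704*√12679/34215895 ≈ 0.0092953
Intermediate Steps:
c = √12679 (c = √(12734 - 55) = √12679 ≈ 112.60)
h(L) = (1 + L)/(-312 + L) (h(L) = (L + (2*L)/((2*L)))/(-312 + L) = (L + (2*L)*(1/(2*L)))/(-312 + L) = (L + 1)/(-312 + L) = (1 + L)/(-312 + L))
1/(h(260) + c) = 1/((1 + 260)/(-312 + 260) + √12679) = 1/(261/(-52) + √12679) = 1/(-1/52*261 + √12679) = 1/(-261/52 + √12679)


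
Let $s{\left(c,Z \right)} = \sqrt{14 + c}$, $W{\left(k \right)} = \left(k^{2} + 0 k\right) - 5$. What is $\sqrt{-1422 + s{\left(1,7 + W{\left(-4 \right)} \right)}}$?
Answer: $\sqrt{-1422 + \sqrt{15}} \approx 37.658 i$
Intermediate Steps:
$W{\left(k \right)} = -5 + k^{2}$ ($W{\left(k \right)} = \left(k^{2} + 0\right) - 5 = k^{2} - 5 = -5 + k^{2}$)
$\sqrt{-1422 + s{\left(1,7 + W{\left(-4 \right)} \right)}} = \sqrt{-1422 + \sqrt{14 + 1}} = \sqrt{-1422 + \sqrt{15}}$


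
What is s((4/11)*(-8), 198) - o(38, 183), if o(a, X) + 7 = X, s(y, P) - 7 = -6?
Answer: -175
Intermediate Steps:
s(y, P) = 1 (s(y, P) = 7 - 6 = 1)
o(a, X) = -7 + X
s((4/11)*(-8), 198) - o(38, 183) = 1 - (-7 + 183) = 1 - 1*176 = 1 - 176 = -175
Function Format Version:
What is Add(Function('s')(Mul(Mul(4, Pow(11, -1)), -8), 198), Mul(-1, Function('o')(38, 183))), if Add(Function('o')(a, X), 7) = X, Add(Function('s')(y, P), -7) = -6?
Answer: -175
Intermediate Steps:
Function('s')(y, P) = 1 (Function('s')(y, P) = Add(7, -6) = 1)
Function('o')(a, X) = Add(-7, X)
Add(Function('s')(Mul(Mul(4, Pow(11, -1)), -8), 198), Mul(-1, Function('o')(38, 183))) = Add(1, Mul(-1, Add(-7, 183))) = Add(1, Mul(-1, 176)) = Add(1, -176) = -175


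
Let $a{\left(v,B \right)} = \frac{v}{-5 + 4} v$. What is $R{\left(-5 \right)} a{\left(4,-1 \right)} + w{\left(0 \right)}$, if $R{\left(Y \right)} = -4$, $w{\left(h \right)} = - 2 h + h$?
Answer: $64$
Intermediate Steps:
$w{\left(h \right)} = - h$
$a{\left(v,B \right)} = - v^{2}$ ($a{\left(v,B \right)} = \frac{v}{-1} v = - v v = - v^{2}$)
$R{\left(-5 \right)} a{\left(4,-1 \right)} + w{\left(0 \right)} = - 4 \left(- 4^{2}\right) - 0 = - 4 \left(\left(-1\right) 16\right) + 0 = \left(-4\right) \left(-16\right) + 0 = 64 + 0 = 64$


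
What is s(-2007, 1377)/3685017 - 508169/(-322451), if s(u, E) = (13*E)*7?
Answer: 91096036730/56582734127 ≈ 1.6100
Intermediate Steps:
s(u, E) = 91*E
s(-2007, 1377)/3685017 - 508169/(-322451) = (91*1377)/3685017 - 508169/(-322451) = 125307*(1/3685017) - 508169*(-1/322451) = 5967/175477 + 508169/322451 = 91096036730/56582734127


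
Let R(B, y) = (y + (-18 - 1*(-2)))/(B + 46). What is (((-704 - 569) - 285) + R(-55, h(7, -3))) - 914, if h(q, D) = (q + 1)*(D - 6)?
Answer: -22160/9 ≈ -2462.2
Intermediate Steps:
h(q, D) = (1 + q)*(-6 + D)
R(B, y) = (-16 + y)/(46 + B) (R(B, y) = (y + (-18 + 2))/(46 + B) = (y - 16)/(46 + B) = (-16 + y)/(46 + B))
(((-704 - 569) - 285) + R(-55, h(7, -3))) - 914 = (((-704 - 569) - 285) + (-16 + (-6 - 3 - 6*7 - 3*7))/(46 - 55)) - 914 = ((-1273 - 285) + (-16 + (-6 - 3 - 42 - 21))/(-9)) - 914 = (-1558 - (-16 - 72)/9) - 914 = (-1558 - ⅑*(-88)) - 914 = (-1558 + 88/9) - 914 = -13934/9 - 914 = -22160/9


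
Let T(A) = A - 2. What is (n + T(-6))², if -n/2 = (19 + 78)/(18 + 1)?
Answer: 119716/361 ≈ 331.62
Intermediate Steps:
T(A) = -2 + A
n = -194/19 (n = -2*(19 + 78)/(18 + 1) = -194/19 ≈ -10.211)
(n + T(-6))² = (-194/19 + (-2 - 6))² = (-194/19 - 8)² = (-346/19)² = 119716/361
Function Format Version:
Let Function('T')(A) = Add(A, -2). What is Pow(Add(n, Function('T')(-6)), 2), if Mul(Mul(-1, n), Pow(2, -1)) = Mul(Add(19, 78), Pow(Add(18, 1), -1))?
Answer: Rational(119716, 361) ≈ 331.62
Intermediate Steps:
Function('T')(A) = Add(-2, A)
n = Rational(-194, 19) (n = Mul(-2, Mul(Add(19, 78), Pow(Add(18, 1), -1))) = Mul(-2, Mul(97, Pow(19, -1))) = Mul(-2, Mul(97, Rational(1, 19))) = Mul(-2, Rational(97, 19)) = Rational(-194, 19) ≈ -10.211)
Pow(Add(n, Function('T')(-6)), 2) = Pow(Add(Rational(-194, 19), Add(-2, -6)), 2) = Pow(Add(Rational(-194, 19), -8), 2) = Pow(Rational(-346, 19), 2) = Rational(119716, 361)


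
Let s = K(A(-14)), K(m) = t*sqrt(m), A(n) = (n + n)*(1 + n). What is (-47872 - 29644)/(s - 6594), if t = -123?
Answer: 3042503/226035 - 794539*sqrt(91)/1582245 ≈ 8.6700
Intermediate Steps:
A(n) = 2*n*(1 + n) (A(n) = (2*n)*(1 + n) = 2*n*(1 + n))
K(m) = -123*sqrt(m)
s = -246*sqrt(91) (s = -123*2*sqrt(91) = -246*sqrt(91) ≈ -2346.7)
(-47872 - 29644)/(s - 6594) = (-47872 - 29644)/(-246*sqrt(91) - 6594) = -77516/(-6594 - 246*sqrt(91))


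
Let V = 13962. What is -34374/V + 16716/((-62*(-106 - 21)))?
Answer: -3106007/9161399 ≈ -0.33903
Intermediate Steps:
-34374/V + 16716/((-62*(-106 - 21))) = -34374/13962 + 16716/((-62*(-106 - 21))) = -34374*1/13962 + 16716/((-62*(-127))) = -5729/2327 + 16716/7874 = -5729/2327 + 16716*(1/7874) = -5729/2327 + 8358/3937 = -3106007/9161399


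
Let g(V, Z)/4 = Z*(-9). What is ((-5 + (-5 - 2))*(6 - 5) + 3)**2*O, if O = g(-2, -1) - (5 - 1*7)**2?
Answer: 2592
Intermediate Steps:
g(V, Z) = -36*Z (g(V, Z) = 4*(Z*(-9)) = 4*(-9*Z) = -36*Z)
O = 32 (O = -36*(-1) - (5 - 1*7)**2 = 36 - (5 - 7)**2 = 36 - 1*(-2)**2 = 36 - 1*4 = 36 - 4 = 32)
((-5 + (-5 - 2))*(6 - 5) + 3)**2*O = ((-5 + (-5 - 2))*(6 - 5) + 3)**2*32 = ((-5 - 7)*1 + 3)**2*32 = (-12*1 + 3)**2*32 = (-12 + 3)**2*32 = (-9)**2*32 = 81*32 = 2592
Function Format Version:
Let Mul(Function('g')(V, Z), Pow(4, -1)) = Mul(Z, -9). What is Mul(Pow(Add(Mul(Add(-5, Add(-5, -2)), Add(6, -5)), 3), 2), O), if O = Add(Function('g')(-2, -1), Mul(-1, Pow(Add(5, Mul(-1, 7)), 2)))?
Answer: 2592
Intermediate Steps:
Function('g')(V, Z) = Mul(-36, Z) (Function('g')(V, Z) = Mul(4, Mul(Z, -9)) = Mul(4, Mul(-9, Z)) = Mul(-36, Z))
O = 32 (O = Add(Mul(-36, -1), Mul(-1, Pow(Add(5, Mul(-1, 7)), 2))) = Add(36, Mul(-1, Pow(Add(5, -7), 2))) = Add(36, Mul(-1, Pow(-2, 2))) = Add(36, Mul(-1, 4)) = Add(36, -4) = 32)
Mul(Pow(Add(Mul(Add(-5, Add(-5, -2)), Add(6, -5)), 3), 2), O) = Mul(Pow(Add(Mul(Add(-5, Add(-5, -2)), Add(6, -5)), 3), 2), 32) = Mul(Pow(Add(Mul(Add(-5, -7), 1), 3), 2), 32) = Mul(Pow(Add(Mul(-12, 1), 3), 2), 32) = Mul(Pow(Add(-12, 3), 2), 32) = Mul(Pow(-9, 2), 32) = Mul(81, 32) = 2592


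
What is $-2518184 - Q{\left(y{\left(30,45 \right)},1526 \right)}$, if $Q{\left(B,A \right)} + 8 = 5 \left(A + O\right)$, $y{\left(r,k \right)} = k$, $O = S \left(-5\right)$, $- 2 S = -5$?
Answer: $- \frac{5051487}{2} \approx -2.5257 \cdot 10^{6}$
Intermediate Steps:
$S = \frac{5}{2}$ ($S = \left(- \frac{1}{2}\right) \left(-5\right) = \frac{5}{2} \approx 2.5$)
$O = - \frac{25}{2}$ ($O = \frac{5}{2} \left(-5\right) = - \frac{25}{2} \approx -12.5$)
$Q{\left(B,A \right)} = - \frac{141}{2} + 5 A$ ($Q{\left(B,A \right)} = -8 + 5 \left(A - \frac{25}{2}\right) = -8 + 5 \left(- \frac{25}{2} + A\right) = -8 + \left(- \frac{125}{2} + 5 A\right) = - \frac{141}{2} + 5 A$)
$-2518184 - Q{\left(y{\left(30,45 \right)},1526 \right)} = -2518184 - \left(- \frac{141}{2} + 5 \cdot 1526\right) = -2518184 - \left(- \frac{141}{2} + 7630\right) = -2518184 - \frac{15119}{2} = - \frac{5051487}{2}$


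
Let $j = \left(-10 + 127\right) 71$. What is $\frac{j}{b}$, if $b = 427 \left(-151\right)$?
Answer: $- \frac{8307}{64477} \approx -0.12884$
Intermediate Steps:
$b = -64477$
$j = 8307$ ($j = 117 \cdot 71 = 8307$)
$\frac{j}{b} = \frac{8307}{-64477} = 8307 \left(- \frac{1}{64477}\right) = - \frac{8307}{64477}$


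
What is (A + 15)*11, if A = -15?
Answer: 0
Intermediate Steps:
(A + 15)*11 = (-15 + 15)*11 = 0*11 = 0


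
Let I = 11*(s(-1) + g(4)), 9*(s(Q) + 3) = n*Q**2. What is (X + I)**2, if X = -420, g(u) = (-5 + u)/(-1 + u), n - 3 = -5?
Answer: 17073424/81 ≈ 2.1078e+5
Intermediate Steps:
n = -2 (n = 3 - 5 = -2)
g(u) = (-5 + u)/(-1 + u)
s(Q) = -3 - 2*Q**2/9 (s(Q) = -3 + (-2*Q**2)/9 = -3 - 2*Q**2/9)
I = -352/9 (I = 11*((-3 - 2/9*(-1)**2) + (-5 + 4)/(-1 + 4)) = 11*((-3 - 2/9*1) - 1/3) = 11*((-3 - 2/9) + (1/3)*(-1)) = 11*(-29/9 - 1/3) = 11*(-32/9) = -352/9 ≈ -39.111)
(X + I)**2 = (-420 - 352/9)**2 = (-4132/9)**2 = 17073424/81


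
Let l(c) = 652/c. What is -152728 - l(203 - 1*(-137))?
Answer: -12982043/85 ≈ -1.5273e+5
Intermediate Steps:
-152728 - l(203 - 1*(-137)) = -152728 - 652/(203 - 1*(-137)) = -152728 - 652/(203 + 137) = -152728 - 652/340 = -152728 - 1*163/85 = -152728 - 163/85 = -12982043/85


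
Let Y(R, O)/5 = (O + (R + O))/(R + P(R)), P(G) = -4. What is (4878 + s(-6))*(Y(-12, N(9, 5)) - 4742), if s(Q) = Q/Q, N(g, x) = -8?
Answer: -92374107/4 ≈ -2.3094e+7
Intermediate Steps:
s(Q) = 1
Y(R, O) = 5*(R + 2*O)/(-4 + R) (Y(R, O) = 5*((O + (R + O))/(R - 4)) = 5*((O + (O + R))/(-4 + R)) = 5*((R + 2*O)/(-4 + R)) = 5*(R + 2*O)/(-4 + R))
(4878 + s(-6))*(Y(-12, N(9, 5)) - 4742) = (4878 + 1)*(5*(-12 + 2*(-8))/(-4 - 12) - 4742) = 4879*(5*(-12 - 16)/(-16) - 4742) = 4879*(5*(-1/16)*(-28) - 4742) = 4879*(35/4 - 4742) = 4879*(-18933/4) = -92374107/4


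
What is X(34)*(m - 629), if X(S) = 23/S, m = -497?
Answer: -12949/17 ≈ -761.71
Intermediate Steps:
X(34)*(m - 629) = (23/34)*(-497 - 629) = (23*(1/34))*(-1126) = (23/34)*(-1126) = -12949/17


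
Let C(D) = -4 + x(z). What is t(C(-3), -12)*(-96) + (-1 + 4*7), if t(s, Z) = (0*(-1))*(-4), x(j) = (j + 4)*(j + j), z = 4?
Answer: 27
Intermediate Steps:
x(j) = 2*j*(4 + j) (x(j) = (4 + j)*(2*j) = 2*j*(4 + j))
C(D) = 60 (C(D) = -4 + 2*4*(4 + 4) = -4 + 2*4*8 = -4 + 64 = 60)
t(s, Z) = 0 (t(s, Z) = 0*(-4) = 0)
t(C(-3), -12)*(-96) + (-1 + 4*7) = 0*(-96) + (-1 + 4*7) = 0 + (-1 + 28) = 0 + 27 = 27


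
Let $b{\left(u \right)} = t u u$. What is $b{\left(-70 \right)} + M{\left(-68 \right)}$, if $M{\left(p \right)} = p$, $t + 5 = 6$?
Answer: $4832$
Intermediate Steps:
$t = 1$ ($t = -5 + 6 = 1$)
$b{\left(u \right)} = u^{2}$ ($b{\left(u \right)} = 1 u u = u u = u^{2}$)
$b{\left(-70 \right)} + M{\left(-68 \right)} = \left(-70\right)^{2} - 68 = 4900 - 68 = 4832$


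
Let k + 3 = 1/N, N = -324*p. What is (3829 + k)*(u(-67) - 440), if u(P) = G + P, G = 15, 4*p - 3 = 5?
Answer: -101649127/54 ≈ -1.8824e+6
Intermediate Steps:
p = 2 (p = ¾ + (¼)*5 = ¾ + 5/4 = 2)
u(P) = 15 + P
N = -648 (N = -324*2 = -648)
k = -1945/648 (k = -3 + 1/(-648) = -3 - 1/648 = -1945/648 ≈ -3.0015)
(3829 + k)*(u(-67) - 440) = (3829 - 1945/648)*((15 - 67) - 440) = 2479247*(-52 - 440)/648 = (2479247/648)*(-492) = -101649127/54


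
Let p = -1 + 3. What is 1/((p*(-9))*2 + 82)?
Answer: 1/46 ≈ 0.021739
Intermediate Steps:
p = 2
1/((p*(-9))*2 + 82) = 1/((2*(-9))*2 + 82) = 1/(-18*2 + 82) = 1/(-36 + 82) = 1/46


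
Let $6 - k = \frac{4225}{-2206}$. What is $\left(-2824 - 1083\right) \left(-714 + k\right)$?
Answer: $\frac{6085633061}{2206} \approx 2.7587 \cdot 10^{6}$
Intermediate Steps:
$k = \frac{17461}{2206}$ ($k = 6 - \frac{4225}{-2206} = 6 - 4225 \left(- \frac{1}{2206}\right) = 6 - - \frac{4225}{2206} = 6 + \frac{4225}{2206} = \frac{17461}{2206} \approx 7.9152$)
$\left(-2824 - 1083\right) \left(-714 + k\right) = \left(-2824 - 1083\right) \left(-714 + \frac{17461}{2206}\right) = \left(-3907\right) \left(- \frac{1557623}{2206}\right) = \frac{6085633061}{2206}$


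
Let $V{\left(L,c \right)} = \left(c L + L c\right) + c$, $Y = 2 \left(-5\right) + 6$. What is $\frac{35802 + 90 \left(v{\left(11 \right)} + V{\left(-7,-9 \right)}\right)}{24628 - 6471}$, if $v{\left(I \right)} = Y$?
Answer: $\frac{45972}{18157} \approx 2.5319$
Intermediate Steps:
$Y = -4$ ($Y = -10 + 6 = -4$)
$V{\left(L,c \right)} = c + 2 L c$ ($V{\left(L,c \right)} = \left(L c + L c\right) + c = 2 L c + c = c + 2 L c$)
$v{\left(I \right)} = -4$
$\frac{35802 + 90 \left(v{\left(11 \right)} + V{\left(-7,-9 \right)}\right)}{24628 - 6471} = \frac{35802 + 90 \left(-4 - 9 \left(1 + 2 \left(-7\right)\right)\right)}{24628 - 6471} = \frac{35802 + 90 \left(-4 - 9 \left(1 - 14\right)\right)}{18157} = \left(35802 + 90 \left(-4 - -117\right)\right) \frac{1}{18157} = \left(35802 + 90 \left(-4 + 117\right)\right) \frac{1}{18157} = \left(35802 + 90 \cdot 113\right) \frac{1}{18157} = \left(35802 + 10170\right) \frac{1}{18157} = 45972 \cdot \frac{1}{18157} = \frac{45972}{18157}$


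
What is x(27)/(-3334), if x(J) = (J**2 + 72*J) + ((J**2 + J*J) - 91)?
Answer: -2020/1667 ≈ -1.2118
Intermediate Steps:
x(J) = -91 + 3*J**2 + 72*J (x(J) = (J**2 + 72*J) + ((J**2 + J**2) - 91) = (J**2 + 72*J) + (2*J**2 - 91) = (J**2 + 72*J) + (-91 + 2*J**2) = -91 + 3*J**2 + 72*J)
x(27)/(-3334) = (-91 + 3*27**2 + 72*27)/(-3334) = (-91 + 3*729 + 1944)*(-1/3334) = (-91 + 2187 + 1944)*(-1/3334) = 4040*(-1/3334) = -2020/1667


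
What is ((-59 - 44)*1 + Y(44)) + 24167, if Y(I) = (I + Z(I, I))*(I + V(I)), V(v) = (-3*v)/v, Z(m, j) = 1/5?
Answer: 129381/5 ≈ 25876.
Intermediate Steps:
Z(m, j) = ⅕
V(v) = -3
Y(I) = (-3 + I)*(⅕ + I) (Y(I) = (I + ⅕)*(I - 3) = (⅕ + I)*(-3 + I) = (-3 + I)*(⅕ + I))
((-59 - 44)*1 + Y(44)) + 24167 = ((-59 - 44)*1 + (-⅗ + 44² - 14/5*44)) + 24167 = (-103*1 + (-⅗ + 1936 - 616/5)) + 24167 = (-103 + 9061/5) + 24167 = 8546/5 + 24167 = 129381/5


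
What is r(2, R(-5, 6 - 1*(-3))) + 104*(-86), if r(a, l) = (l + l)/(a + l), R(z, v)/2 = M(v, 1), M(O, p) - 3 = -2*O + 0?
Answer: -62593/7 ≈ -8941.9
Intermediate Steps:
M(O, p) = 3 - 2*O (M(O, p) = 3 + (-2*O + 0) = 3 - 2*O)
R(z, v) = 6 - 4*v (R(z, v) = 2*(3 - 2*v) = 6 - 4*v)
r(a, l) = 2*l/(a + l) (r(a, l) = (2*l)/(a + l) = 2*l/(a + l))
r(2, R(-5, 6 - 1*(-3))) + 104*(-86) = 2*(6 - 4*(6 - 1*(-3)))/(2 + (6 - 4*(6 - 1*(-3)))) + 104*(-86) = 2*(6 - 4*(6 + 3))/(2 + (6 - 4*(6 + 3))) - 8944 = 2*(6 - 4*9)/(2 + (6 - 4*9)) - 8944 = 2*(6 - 36)/(2 + (6 - 36)) - 8944 = 2*(-30)/(2 - 30) - 8944 = 2*(-30)/(-28) - 8944 = 2*(-30)*(-1/28) - 8944 = 15/7 - 8944 = -62593/7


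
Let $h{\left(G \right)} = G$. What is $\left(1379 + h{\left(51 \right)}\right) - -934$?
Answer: $2364$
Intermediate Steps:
$\left(1379 + h{\left(51 \right)}\right) - -934 = \left(1379 + 51\right) - -934 = 1430 + 934 = 2364$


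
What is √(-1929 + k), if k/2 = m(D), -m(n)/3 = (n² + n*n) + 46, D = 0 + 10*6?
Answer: 3*I*√5045 ≈ 213.08*I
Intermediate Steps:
D = 60 (D = 0 + 60 = 60)
m(n) = -138 - 6*n² (m(n) = -3*((n² + n*n) + 46) = -3*((n² + n²) + 46) = -3*(2*n² + 46) = -3*(46 + 2*n²) = -138 - 6*n²)
k = -43476 (k = 2*(-138 - 6*60²) = 2*(-138 - 6*3600) = 2*(-138 - 21600) = 2*(-21738) = -43476)
√(-1929 + k) = √(-1929 - 43476) = √(-45405) = 3*I*√5045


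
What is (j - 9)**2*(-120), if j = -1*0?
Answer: -9720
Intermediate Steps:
j = 0
(j - 9)**2*(-120) = (0 - 9)**2*(-120) = (-9)**2*(-120) = 81*(-120) = -9720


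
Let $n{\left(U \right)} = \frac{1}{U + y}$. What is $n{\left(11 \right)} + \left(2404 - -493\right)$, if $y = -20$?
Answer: $\frac{26072}{9} \approx 2896.9$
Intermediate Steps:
$n{\left(U \right)} = \frac{1}{-20 + U}$ ($n{\left(U \right)} = \frac{1}{U - 20} = \frac{1}{-20 + U}$)
$n{\left(11 \right)} + \left(2404 - -493\right) = \frac{1}{-20 + 11} + \left(2404 - -493\right) = \frac{1}{-9} + \left(2404 + 493\right) = - \frac{1}{9} + 2897 = \frac{26072}{9}$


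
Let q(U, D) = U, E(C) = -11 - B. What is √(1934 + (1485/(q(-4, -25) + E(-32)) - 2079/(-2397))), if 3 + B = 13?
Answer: 14*√152716865/3995 ≈ 43.307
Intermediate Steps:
B = 10 (B = -3 + 13 = 10)
E(C) = -21 (E(C) = -11 - 1*10 = -11 - 10 = -21)
√(1934 + (1485/(q(-4, -25) + E(-32)) - 2079/(-2397))) = √(1934 + (1485/(-4 - 21) - 2079/(-2397))) = √(1934 + (1485/(-25) - 2079*(-1/2397))) = √(1934 + (1485*(-1/25) + 693/799)) = √(1934 + (-297/5 + 693/799)) = √(1934 - 233838/3995) = √(7492492/3995) = 14*√152716865/3995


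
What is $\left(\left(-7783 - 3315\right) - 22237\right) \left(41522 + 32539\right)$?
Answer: $-2468823435$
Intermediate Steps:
$\left(\left(-7783 - 3315\right) - 22237\right) \left(41522 + 32539\right) = \left(-11098 - 22237\right) 74061 = \left(-33335\right) 74061 = -2468823435$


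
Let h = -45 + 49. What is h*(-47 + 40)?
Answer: -28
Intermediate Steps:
h = 4
h*(-47 + 40) = 4*(-47 + 40) = 4*(-7) = -28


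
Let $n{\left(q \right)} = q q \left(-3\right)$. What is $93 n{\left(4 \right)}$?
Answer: $-4464$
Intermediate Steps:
$n{\left(q \right)} = - 3 q^{2}$ ($n{\left(q \right)} = q^{2} \left(-3\right) = - 3 q^{2}$)
$93 n{\left(4 \right)} = 93 \left(- 3 \cdot 4^{2}\right) = 93 \left(\left(-3\right) 16\right) = 93 \left(-48\right) = -4464$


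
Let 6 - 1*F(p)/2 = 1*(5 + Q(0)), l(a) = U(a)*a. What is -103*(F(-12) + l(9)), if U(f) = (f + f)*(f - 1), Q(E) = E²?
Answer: -133694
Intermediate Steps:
U(f) = 2*f*(-1 + f) (U(f) = (2*f)*(-1 + f) = 2*f*(-1 + f))
l(a) = 2*a²*(-1 + a) (l(a) = (2*a*(-1 + a))*a = 2*a²*(-1 + a))
F(p) = 2 (F(p) = 12 - 2*(5 + 0²) = 12 - 2*(5 + 0) = 12 - 2*5 = 12 - 10 = 2)
-103*(F(-12) + l(9)) = -103*(2 + 2*9²*(-1 + 9)) = -103*(2 + 2*81*8) = -103*(2 + 1296) = -103*1298 = -133694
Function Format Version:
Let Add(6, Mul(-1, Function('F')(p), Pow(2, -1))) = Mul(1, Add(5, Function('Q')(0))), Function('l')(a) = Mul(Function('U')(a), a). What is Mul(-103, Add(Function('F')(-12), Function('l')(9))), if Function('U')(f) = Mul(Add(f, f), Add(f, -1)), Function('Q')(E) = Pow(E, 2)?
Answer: -133694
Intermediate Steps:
Function('U')(f) = Mul(2, f, Add(-1, f)) (Function('U')(f) = Mul(Mul(2, f), Add(-1, f)) = Mul(2, f, Add(-1, f)))
Function('l')(a) = Mul(2, Pow(a, 2), Add(-1, a)) (Function('l')(a) = Mul(Mul(2, a, Add(-1, a)), a) = Mul(2, Pow(a, 2), Add(-1, a)))
Function('F')(p) = 2 (Function('F')(p) = Add(12, Mul(-2, Mul(1, Add(5, Pow(0, 2))))) = Add(12, Mul(-2, Mul(1, Add(5, 0)))) = Add(12, Mul(-2, Mul(1, 5))) = Add(12, Mul(-2, 5)) = Add(12, -10) = 2)
Mul(-103, Add(Function('F')(-12), Function('l')(9))) = Mul(-103, Add(2, Mul(2, Pow(9, 2), Add(-1, 9)))) = Mul(-103, Add(2, Mul(2, 81, 8))) = Mul(-103, Add(2, 1296)) = Mul(-103, 1298) = -133694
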